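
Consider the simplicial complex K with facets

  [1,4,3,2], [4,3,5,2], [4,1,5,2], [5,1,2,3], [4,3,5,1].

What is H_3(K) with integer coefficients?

H_3 = Z.

K has 5 vertices, 10 edges, 10 triangles, 5 3-simplices.
rank ∂_3 = 4, rank ∂_4 = 0 ⇒ b_3 = 5 − 4 − 0 = 1. So H_3 ≅ Z.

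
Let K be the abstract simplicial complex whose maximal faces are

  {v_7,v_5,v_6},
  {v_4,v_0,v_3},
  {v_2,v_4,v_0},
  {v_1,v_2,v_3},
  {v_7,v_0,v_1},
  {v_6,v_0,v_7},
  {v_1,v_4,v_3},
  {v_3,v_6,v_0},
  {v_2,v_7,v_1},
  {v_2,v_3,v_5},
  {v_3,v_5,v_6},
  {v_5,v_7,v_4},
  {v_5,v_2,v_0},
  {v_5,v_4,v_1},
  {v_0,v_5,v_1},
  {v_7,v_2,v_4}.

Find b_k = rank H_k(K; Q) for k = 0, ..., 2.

Order the vertices as v_0 < v_1 < v_2 < v_3 < v_4 < v_5 < v_6 < v_7. Listing each simplex with vertices in this order, K has dimension 2 with simplices:

  0-simplices (8): [v_0], [v_1], [v_2], [v_3], [v_4], [v_5], [v_6], [v_7]
  1-simplices (24): (24 of them)
  2-simplices (16): (16 of them)

giving chain groups C_0 ≅ Z^8, C_1 ≅ Z^24, C_2 ≅ Z^16.

Boundary ∂_1: C_1 → C_0 sends each edge [p,q] (with p < q) to q − p. For instance
  ∂[v_0,v_6] = [v_6] − [v_0].
The resulting 8×24 matrix has rank 7, and its Smith normal form has invariant factors (1,1,1,1,1,1,1).

Boundary ∂_2: C_2 → C_1 maps a triangle to the signed sum of its edges. For instance
  ∂[v_4,v_5,v_7] = [v_5,v_7] − [v_4,v_7] + [v_4,v_5],
  ∂[v_0,v_3,v_6] = [v_3,v_6] − [v_0,v_6] + [v_0,v_3].
The resulting 24×16 matrix has rank 15, and its Smith normal form has invariant factors (1,1,1,1,1,1,1,1,1,1,1,1,1,1,1).

From H_k ≅ ker(∂_k) / im(∂_{k+1}) we obtain:

  H_0: rank C_0 − rank ∂_1 = 8 − 7 = 1, and the invariant factors of ∂_1 are all 1, so H_0 = Z.
  H_1: rank ker ∂_1 − rank ∂_2 = (24 − 7) − 15 = 2, and the invariant factors of ∂_2 are all 1, so H_1 = Z^2.
  H_2: rank ker ∂_2 − rank ∂_3 = (16 − 15) − 0 = 1, and there is no ∂_3, so H_2 = Z.

As a check, the Euler characteristic is 8 − 24 + 16 = 0, which agrees with 1 − 2 + 1 = 0.

Hence the Betti numbers are b_0 = 1, b_1 = 2, b_2 = 1.

b_0 = 1, b_1 = 2, b_2 = 1.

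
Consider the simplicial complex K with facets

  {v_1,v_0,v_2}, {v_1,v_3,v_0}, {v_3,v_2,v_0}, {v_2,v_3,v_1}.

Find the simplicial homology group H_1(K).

H_1 ≅ 0.

Take the total order v_0 < v_1 < v_2 < v_3 on the vertex set. Then K (dimension 2) consists of the simplices:

  0-simplices (4): [v_0], [v_1], [v_2], [v_3]
  1-simplices (6): [v_0,v_1], [v_0,v_2], [v_0,v_3], [v_1,v_2], [v_1,v_3], [v_2,v_3]
  2-simplices (4): [v_0,v_1,v_2], [v_0,v_1,v_3], [v_0,v_2,v_3], [v_1,v_2,v_3]

so the chain groups are C_0 ≅ Z^4, C_1 ≅ Z^6, C_2 ≅ Z^4.

The boundary map ∂_1: C_1 → C_0 sends each edge [p,q] (with p < q) to q − p. For instance
  ∂[v_0,v_1] = [v_1] − [v_0].
This gives a 4×6 integer matrix of rank 3; reducing to Smith normal form yields diagonal entries (1,1,1).

The boundary map ∂_2: C_2 → C_1 maps a triangle to the signed sum of its edges. For instance
  ∂[v_0,v_1,v_3] = [v_1,v_3] − [v_0,v_3] + [v_0,v_1],
  ∂[v_0,v_1,v_2] = [v_1,v_2] − [v_0,v_2] + [v_0,v_1].
The resulting 6×4 matrix has rank 3, and its Smith normal form has invariant factors (1,1,1).

Now H_k = ker ∂_k / im ∂_{k+1}, so:

  H_1: rank ker ∂_1 − rank ∂_2 = (6 − 3) − 3 = 0, and the invariant factors of ∂_2 are all 1, so H_1 ≅ 0.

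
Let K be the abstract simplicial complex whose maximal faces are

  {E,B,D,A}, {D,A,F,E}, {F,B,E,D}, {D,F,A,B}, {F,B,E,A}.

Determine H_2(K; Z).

Fix the vertex order A < B < D < E < F and write every simplex with vertices in increasing order. Then dim K = 3 and the simplices of K are:

  0-simplices (5): A, B, D, E, F
  1-simplices (10): AB, AD, AE, AF, BD, BE, BF, DE, DF, EF
  2-simplices (10): ABD, ABE, ABF, ADE, ADF, AEF, BDE, BDF, BEF, DEF
  3-simplices (5): ABDE, ABDF, ABEF, ADEF, BDEF

Hence C_0 ≅ Z^5, C_1 ≅ Z^10, C_2 ≅ Z^10, C_3 ≅ Z^5.

∂_1: C_1 → C_0 sends each edge [p,q] (with p < q) to q − p.
As a 5×10 matrix over Z this has rank 4, with invariant factors (1,1,1,1).

∂_2: C_2 → C_1 sends each 2-simplex [p,q,r] to [q,r] − [p,r] + [p,q]. For instance
  ∂ABE = BE − AE + AB,
  ∂BDF = DF − BF + BD.
The 10×10 boundary matrix has rank 6 and Smith normal form diag(1,1,1,1,1,1).

The boundary map ∂_3: C_3 → C_2 sends each 3-simplex σ to the alternating sum Σ_i (−1)^i (σ with its i-th vertex removed). For instance
  ∂ABDE = BDE − ADE + ABE − ABD,
  ∂ADEF = DEF − AEF + ADF − ADE.
The 10×5 boundary matrix has rank 4 and Smith normal form diag(1,1,1,1).

Reading off H_k = ker ∂_k / im ∂_{k+1}:

  H_2: rank ker ∂_2 − rank ∂_3 = (10 − 6) − 4 = 0, and the invariant factors of ∂_3 are all 1, so H_2 ≅ 0.

(K is a triangulation of the 3-sphere S^3.)

H_2 = 0.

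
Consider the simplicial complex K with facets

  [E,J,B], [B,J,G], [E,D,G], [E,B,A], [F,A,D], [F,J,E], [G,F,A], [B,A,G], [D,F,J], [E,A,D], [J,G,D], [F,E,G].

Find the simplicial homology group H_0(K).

We work with the vertex ordering A < B < D < E < F < G < J. The simplices of K, each written with vertices in increasing order, are:

  0-simplices (7): A, B, D, E, F, G, J
  1-simplices (18): AB, AD, AE, AF, AG, BE, BG, BJ, DE, DF, DG, DJ, EF, EG, EJ, FG, FJ, GJ
  2-simplices (12): ABE, ABG, ADE, ADF, AFG, BEJ, BGJ, DEG, DFJ, DGJ, EFG, EFJ

so the chain groups are C_0 ≅ Z^7, C_1 ≅ Z^18, C_2 ≅ Z^12.

∂_1: C_1 → C_0 sends each edge [p,q] (with p < q) to q − p.
The resulting 7×18 matrix has rank 6, and its Smith normal form has invariant factors (1,1,1,1,1,1).

Boundary ∂_2: C_2 → C_1 acts by ∂[p,q,r] = [q,r] − [p,r] + [p,q]. For instance
  ∂EFJ = FJ − EJ + EF,
  ∂BEJ = EJ − BJ + BE.
As a 18×12 matrix over Z this has rank 12, with invariant factors (1,1,1,1,1,1,1,1,1,1,1,2).

Now H_k = ker ∂_k / im ∂_{k+1}, so:

  H_0: rank C_0 − rank ∂_1 = 7 − 6 = 1, and the invariant factors of ∂_1 are all 1, so H_0 ≅ Z.

H_0 = Z.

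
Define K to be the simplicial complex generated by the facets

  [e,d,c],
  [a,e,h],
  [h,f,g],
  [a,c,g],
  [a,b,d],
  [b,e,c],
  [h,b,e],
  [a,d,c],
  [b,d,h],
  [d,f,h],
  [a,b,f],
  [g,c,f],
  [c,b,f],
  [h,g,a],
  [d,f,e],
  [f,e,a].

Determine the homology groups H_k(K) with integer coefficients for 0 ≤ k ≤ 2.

H_0 ≅ Z,  H_1 ≅ Z^2,  H_2 ≅ Z.

Fix the vertex order a < b < c < d < e < f < g < h and write every simplex with vertices in increasing order. Then dim K = 2 and the simplices of K are:

  0-simplices (8): a, b, c, d, e, f, g, h
  1-simplices (24): ab, ac, ad, ae, af, ag, ah, bc, bd, be, bf, bh, cd, ce, cf, cg, de, df, dh, ef, eh, fg, fh, gh
  2-simplices (16): abd, abf, acd, acg, aef, aeh, agh, bce, bcf, bdh, beh, cde, cfg, def, dfh, fgh

so the chain groups are C_0 ≅ Z^8, C_1 ≅ Z^24, C_2 ≅ Z^16.

∂_1: C_1 → C_0 is given by ∂[p,q] = [q] − [p]. For instance
  ∂df = f − d.
The 8×24 boundary matrix has rank 7 and Smith normal form diag(1,1,1,1,1,1,1).

∂_2: C_2 → C_1 acts by ∂[p,q,r] = [q,r] − [p,r] + [p,q]. For instance
  ∂bdh = dh − bh + bd,
  ∂aef = ef − af + ae.
The 24×16 boundary matrix has rank 15 and Smith normal form diag(1,1,1,1,1,1,1,1,1,1,1,1,1,1,1).

Computing H_k = (kernel of ∂_k) / (image of ∂_{k+1}):

  H_0: rank C_0 − rank ∂_1 = 8 − 7 = 1, and the invariant factors of ∂_1 are all 1, so H_0 = Z.
  H_1: rank ker ∂_1 − rank ∂_2 = (24 − 7) − 15 = 2, and the invariant factors of ∂_2 are all 1, so H_1 = Z^2.
  H_2: rank ker ∂_2 − rank ∂_3 = (16 − 15) − 0 = 1, and there is no ∂_3, so H_2 = Z.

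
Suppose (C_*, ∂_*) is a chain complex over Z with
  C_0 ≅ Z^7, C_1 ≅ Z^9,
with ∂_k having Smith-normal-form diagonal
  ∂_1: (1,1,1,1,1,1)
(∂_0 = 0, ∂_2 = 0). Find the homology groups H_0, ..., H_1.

H_0: b_0 = 7 − 0 − 6 = 1; torsion from ∂_1 factors > 1: none. So H_0 ≅ Z.
H_1: b_1 = 9 − 6 − 0 = 3; torsion from ∂_2 factors > 1: none. So H_1 ≅ Z^3.

H_0 ≅ Z,  H_1 ≅ Z^3.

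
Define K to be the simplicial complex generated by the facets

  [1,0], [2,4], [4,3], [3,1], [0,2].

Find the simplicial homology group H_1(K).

H_1 ≅ Z.

Order the vertices as 0 < 1 < 2 < 3 < 4. Listing each simplex with vertices in this order, K has dimension 1 with simplices:

  0-simplices (5): [0], [1], [2], [3], [4]
  1-simplices (5): [0,1], [0,2], [1,3], [2,4], [3,4]

giving chain groups C_0 ≅ Z^5, C_1 ≅ Z^5.

∂_1: C_1 → C_0 maps an edge to its endpoints' difference, ∂[p,q] = q − p. For instance
  ∂[2,4] = [4] − [2].
This gives a 5×5 integer matrix of rank 4; reducing to Smith normal form yields diagonal entries (1,1,1,1).

Computing H_k = (kernel of ∂_k) / (image of ∂_{k+1}):

  H_1: rank ker ∂_1 − rank ∂_2 = (5 − 4) − 0 = 1, and there is no ∂_2, so H_1 = Z.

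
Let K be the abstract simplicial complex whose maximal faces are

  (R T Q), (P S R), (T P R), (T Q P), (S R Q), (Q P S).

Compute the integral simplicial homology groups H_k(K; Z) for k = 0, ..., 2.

Fix the vertex order P < Q < R < S < T and write every simplex with vertices in increasing order. Then dim K = 2 and the simplices of K are:

  0-simplices (5): P, Q, R, S, T
  1-simplices (9): PQ, PR, PS, PT, QR, QS, QT, RS, RT
  2-simplices (6): PQS, PQT, PRS, PRT, QRS, QRT

Hence C_0 ≅ Z^5, C_1 ≅ Z^9, C_2 ≅ Z^6.

The boundary map ∂_1: C_1 → C_0 is given by ∂[p,q] = [q] − [p]. For instance
  ∂PQ = Q − P.
This gives a 5×9 integer matrix of rank 4; reducing to Smith normal form yields diagonal entries (1,1,1,1).

∂_2: C_2 → C_1 sends each 2-simplex [p,q,r] to [q,r] − [p,r] + [p,q]. For instance
  ∂PQS = QS − PS + PQ,
  ∂QRS = RS − QS + QR.
As a 9×6 matrix over Z this has rank 5, with invariant factors (1,1,1,1,1).

From H_k ≅ ker(∂_k) / im(∂_{k+1}) we obtain:

  H_0: rank C_0 − rank ∂_1 = 5 − 4 = 1, and the invariant factors of ∂_1 are all 1, so H_0 = Z.
  H_1: rank ker ∂_1 − rank ∂_2 = (9 − 4) − 5 = 0, and the invariant factors of ∂_2 are all 1, so H_1 = 0.
  H_2: rank ker ∂_2 − rank ∂_3 = (6 − 5) − 0 = 1, and there is no ∂_3, so H_2 = Z.

(K is a triangulation of the 2-sphere S^2.)

H_0 = Z,  H_1 = 0,  H_2 = Z.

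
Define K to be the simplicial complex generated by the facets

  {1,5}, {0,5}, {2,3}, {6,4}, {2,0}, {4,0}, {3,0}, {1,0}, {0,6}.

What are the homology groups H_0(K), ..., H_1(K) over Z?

H_0 ≅ Z,  H_1 ≅ Z^3.

Fix the vertex order 0 < 1 < 2 < 3 < 4 < 5 < 6 and write every simplex with vertices in increasing order. Then dim K = 1 and the simplices of K are:

  0-simplices (7): [0], [1], [2], [3], [4], [5], [6]
  1-simplices (9): [0,1], [0,2], [0,3], [0,4], [0,5], [0,6], [1,5], [2,3], [4,6]

Hence C_0 ≅ Z^7, C_1 ≅ Z^9.

Boundary ∂_1: C_1 → C_0 maps an edge to its endpoints' difference, ∂[p,q] = q − p. For instance
  ∂[0,6] = [6] − [0].
As a 7×9 matrix over Z this has rank 6, with invariant factors (1,1,1,1,1,1).

From H_k ≅ ker(∂_k) / im(∂_{k+1}) we obtain:

  H_0: rank C_0 − rank ∂_1 = 7 − 6 = 1, and the invariant factors of ∂_1 are all 1, so H_0 ≅ Z.
  H_1: rank ker ∂_1 − rank ∂_2 = (9 − 6) − 0 = 3, and there is no ∂_2, so H_1 ≅ Z^3.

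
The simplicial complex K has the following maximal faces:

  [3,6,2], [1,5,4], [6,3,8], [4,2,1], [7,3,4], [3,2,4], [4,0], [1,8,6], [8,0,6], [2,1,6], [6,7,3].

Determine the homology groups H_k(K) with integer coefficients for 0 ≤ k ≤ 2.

Take the total order 0 < 1 < 2 < 3 < 4 < 5 < 6 < 7 < 8 on the vertex set. Then K (dimension 2) consists of the simplices:

  0-simplices (9): [0], [1], [2], [3], [4], [5], [6], [7], [8]
  1-simplices (19): [0,4], [0,6], [0,8], [1,2], [1,4], [1,5], [1,6], [1,8], [2,3], [2,4], [2,6], [3,4], [3,6], [3,7], [3,8], [4,5], [4,7], [6,7], [6,8]
  2-simplices (10): [0,6,8], [1,2,4], [1,2,6], [1,4,5], [1,6,8], [2,3,4], [2,3,6], [3,4,7], [3,6,7], [3,6,8]

so the chain groups are C_0 ≅ Z^9, C_1 ≅ Z^19, C_2 ≅ Z^10.

Boundary ∂_1: C_1 → C_0 is given by ∂[p,q] = [q] − [p].
This gives a 9×19 integer matrix of rank 8; reducing to Smith normal form yields diagonal entries (1,1,1,1,1,1,1,1).

Boundary ∂_2: C_2 → C_1 acts by ∂[p,q,r] = [q,r] − [p,r] + [p,q]. For instance
  ∂[2,3,4] = [3,4] − [2,4] + [2,3],
  ∂[1,4,5] = [4,5] − [1,5] + [1,4].
The resulting 19×10 matrix has rank 10, and its Smith normal form has invariant factors (1,1,1,1,1,1,1,1,1,1).

From H_k ≅ ker(∂_k) / im(∂_{k+1}) we obtain:

  H_0: rank C_0 − rank ∂_1 = 9 − 8 = 1, and the invariant factors of ∂_1 are all 1, so H_0 = Z.
  H_1: rank ker ∂_1 − rank ∂_2 = (19 − 8) − 10 = 1, and the invariant factors of ∂_2 are all 1, so H_1 = Z.
  H_2: rank ker ∂_2 − rank ∂_3 = (10 − 10) − 0 = 0, and there is no ∂_3, so H_2 = 0.

H_0 ≅ Z,  H_1 ≅ Z,  H_2 = 0.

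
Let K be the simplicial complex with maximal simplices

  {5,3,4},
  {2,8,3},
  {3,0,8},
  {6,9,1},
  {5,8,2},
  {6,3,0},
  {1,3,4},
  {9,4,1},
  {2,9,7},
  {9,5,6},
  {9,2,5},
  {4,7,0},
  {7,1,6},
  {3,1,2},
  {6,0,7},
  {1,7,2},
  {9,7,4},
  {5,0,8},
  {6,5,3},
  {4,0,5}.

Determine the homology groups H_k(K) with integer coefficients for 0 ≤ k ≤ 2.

H_0 ≅ Z,  H_1 ≅ Z × Z/2,  H_2 = 0.

K has 10 vertices, 30 edges, 20 triangles.
rank ∂_0 = 0, rank ∂_1 = 9 ⇒ b_0 = 10 − 0 − 9 = 1; all invariant factors of ∂_1 are 1 so no torsion. So H_0 = Z.
rank ∂_1 = 9, rank ∂_2 = 20 ⇒ b_1 = 30 − 9 − 20 = 1; ∂_2 has invariant factor(s) [2] giving torsion. So H_1 = Z × Z/2.
rank ∂_2 = 20, rank ∂_3 = 0 ⇒ b_2 = 20 − 20 − 0 = 0. So H_2 = 0.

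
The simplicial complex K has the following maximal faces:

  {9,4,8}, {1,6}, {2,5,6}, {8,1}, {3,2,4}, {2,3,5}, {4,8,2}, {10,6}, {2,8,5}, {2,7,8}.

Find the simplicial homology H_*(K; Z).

H_0 ≅ Z,  H_1 ≅ Z,  H_2 = 0.

Order the vertices as 1 < 2 < 3 < 4 < 5 < 6 < 7 < 8 < 9 < 10. Listing each simplex with vertices in this order, K has dimension 2 with simplices:

  0-simplices (10): [1], [2], [3], [4], [5], [6], [7], [8], [9], [10]
  1-simplices (17): [1,6], [1,8], [2,3], [2,4], [2,5], [2,6], [2,7], [2,8], [3,4], [3,5], [4,8], [4,9], [5,6], [5,8], [6,10], [7,8], [8,9]
  2-simplices (7): [2,3,4], [2,3,5], [2,4,8], [2,5,6], [2,5,8], [2,7,8], [4,8,9]

Hence C_0 ≅ Z^10, C_1 ≅ Z^17, C_2 ≅ Z^7.

∂_1: C_1 → C_0 maps an edge to its endpoints' difference, ∂[p,q] = q − p. For instance
  ∂[2,8] = [8] − [2].
This gives a 10×17 integer matrix of rank 9; reducing to Smith normal form yields diagonal entries (1,1,1,1,1,1,1,1,1).

Boundary ∂_2: C_2 → C_1 acts by ∂[p,q,r] = [q,r] − [p,r] + [p,q]. For instance
  ∂[2,5,8] = [5,8] − [2,8] + [2,5],
  ∂[2,3,5] = [3,5] − [2,5] + [2,3].
As a 17×7 matrix over Z this has rank 7, with invariant factors (1,1,1,1,1,1,1).

Now H_k = ker ∂_k / im ∂_{k+1}, so:

  H_0: rank C_0 − rank ∂_1 = 10 − 9 = 1, and the invariant factors of ∂_1 are all 1, so H_0 ≅ Z.
  H_1: rank ker ∂_1 − rank ∂_2 = (17 − 9) − 7 = 1, and the invariant factors of ∂_2 are all 1, so H_1 ≅ Z.
  H_2: rank ker ∂_2 − rank ∂_3 = (7 − 7) − 0 = 0, and there is no ∂_3, so H_2 ≅ 0.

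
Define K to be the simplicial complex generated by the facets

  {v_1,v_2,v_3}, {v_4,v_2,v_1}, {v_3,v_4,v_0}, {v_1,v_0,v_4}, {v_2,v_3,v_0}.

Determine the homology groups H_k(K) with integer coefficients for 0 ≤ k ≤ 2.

Order the vertices as v_0 < v_1 < v_2 < v_3 < v_4. Listing each simplex with vertices in this order, K has dimension 2 with simplices:

  0-simplices (5): [v_0], [v_1], [v_2], [v_3], [v_4]
  1-simplices (10): [v_0,v_1], [v_0,v_2], [v_0,v_3], [v_0,v_4], [v_1,v_2], [v_1,v_3], [v_1,v_4], [v_2,v_3], [v_2,v_4], [v_3,v_4]
  2-simplices (5): [v_0,v_1,v_4], [v_0,v_2,v_3], [v_0,v_3,v_4], [v_1,v_2,v_3], [v_1,v_2,v_4]

giving chain groups C_0 ≅ Z^5, C_1 ≅ Z^10, C_2 ≅ Z^5.

∂_1: C_1 → C_0 sends each edge [p,q] (with p < q) to q − p.
The resulting 5×10 matrix has rank 4, and its Smith normal form has invariant factors (1,1,1,1).

The boundary map ∂_2: C_2 → C_1 sends each 2-simplex [p,q,r] to [q,r] − [p,r] + [p,q]. For instance
  ∂[v_0,v_3,v_4] = [v_3,v_4] − [v_0,v_4] + [v_0,v_3],
  ∂[v_0,v_2,v_3] = [v_2,v_3] − [v_0,v_3] + [v_0,v_2].
The 10×5 boundary matrix has rank 5 and Smith normal form diag(1,1,1,1,1).

Computing H_k = (kernel of ∂_k) / (image of ∂_{k+1}):

  H_0: rank C_0 − rank ∂_1 = 5 − 4 = 1, and the invariant factors of ∂_1 are all 1, so H_0 = Z.
  H_1: rank ker ∂_1 − rank ∂_2 = (10 − 4) − 5 = 1, and the invariant factors of ∂_2 are all 1, so H_1 = Z.
  H_2: rank ker ∂_2 − rank ∂_3 = (5 − 5) − 0 = 0, and there is no ∂_3, so H_2 = 0.

H_0 ≅ Z,  H_1 ≅ Z,  H_2 = 0.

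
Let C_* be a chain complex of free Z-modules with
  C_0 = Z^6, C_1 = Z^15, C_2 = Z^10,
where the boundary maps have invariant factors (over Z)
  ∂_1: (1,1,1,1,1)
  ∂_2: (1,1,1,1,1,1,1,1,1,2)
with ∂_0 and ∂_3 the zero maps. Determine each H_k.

H_0 = Z,  H_1 = Z/2Z,  H_2 = 0.

H_0: b_0 = 6 − 0 − 5 = 1; torsion from ∂_1 factors > 1: none. So H_0 = Z.
H_1: b_1 = 15 − 5 − 10 = 0; torsion from ∂_2 factors > 1: [2]. So H_1 = Z/2Z.
H_2: b_2 = 10 − 10 − 0 = 0; torsion from ∂_3 factors > 1: none. So H_2 = 0.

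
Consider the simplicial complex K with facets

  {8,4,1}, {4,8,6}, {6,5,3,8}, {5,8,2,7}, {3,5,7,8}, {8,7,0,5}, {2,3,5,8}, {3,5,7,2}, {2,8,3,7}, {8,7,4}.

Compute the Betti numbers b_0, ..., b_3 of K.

b_0 = 1, b_1 = 0, b_2 = 0, b_3 = 1.

We work with the vertex ordering 0 < 1 < 2 < 3 < 4 < 5 < 6 < 7 < 8. The simplices of K, each written with vertices in increasing order, are:

  0-simplices (9): [0], [1], [2], [3], [4], [5], [6], [7], [8]
  1-simplices (21): [0,5], [0,7], [0,8], [1,4], [1,8], [2,3], [2,5], [2,7], [2,8], [3,5], [3,6], [3,7], [3,8], [4,6], [4,7], [4,8], [5,6], [5,7], [5,8], [6,8], [7,8]
  2-simplices (19): (19 of them)
  3-simplices (7): [0,5,7,8], [2,3,5,7], [2,3,5,8], [2,3,7,8], [2,5,7,8], [3,5,6,8], [3,5,7,8]

so the chain groups are C_0 ≅ Z^9, C_1 ≅ Z^21, C_2 ≅ Z^19, C_3 ≅ Z^7.

∂_1: C_1 → C_0 is given by ∂[p,q] = [q] − [p]. For instance
  ∂[3,5] = [5] − [3].
The 9×21 boundary matrix has rank 8 and Smith normal form diag(1,1,1,1,1,1,1,1).

Boundary ∂_2: C_2 → C_1 sends each 2-simplex [p,q,r] to [q,r] − [p,r] + [p,q]. For instance
  ∂[3,5,7] = [5,7] − [3,7] + [3,5],
  ∂[1,4,8] = [4,8] − [1,8] + [1,4].
As a 21×19 matrix over Z this has rank 13, with invariant factors (1,1,1,1,1,1,1,1,1,1,1,1,1).

∂_3: C_3 → C_2 sends each 3-simplex σ to the alternating sum Σ_i (−1)^i (σ with its i-th vertex removed). For instance
  ∂[0,5,7,8] = [5,7,8] − [0,7,8] + [0,5,8] − [0,5,7],
  ∂[2,5,7,8] = [5,7,8] − [2,7,8] + [2,5,8] − [2,5,7].
This gives a 19×7 integer matrix of rank 6; reducing to Smith normal form yields diagonal entries (1,1,1,1,1,1).

Reading off H_k = ker ∂_k / im ∂_{k+1}:

  H_0: rank C_0 − rank ∂_1 = 9 − 8 = 1, and the invariant factors of ∂_1 are all 1, so H_0 = Z.
  H_1: rank ker ∂_1 − rank ∂_2 = (21 − 8) − 13 = 0, and the invariant factors of ∂_2 are all 1, so H_1 = 0.
  H_2: rank ker ∂_2 − rank ∂_3 = (19 − 13) − 6 = 0, and the invariant factors of ∂_3 are all 1, so H_2 = 0.
  H_3: rank ker ∂_3 − rank ∂_4 = (7 − 6) − 0 = 1, and there is no ∂_4, so H_3 = Z.

Hence the Betti numbers are b_0 = 1, b_1 = 0, b_2 = 0, b_3 = 1.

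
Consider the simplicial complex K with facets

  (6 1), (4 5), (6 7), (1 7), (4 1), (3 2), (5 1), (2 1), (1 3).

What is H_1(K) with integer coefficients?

H_1 = Z^3.

We work with the vertex ordering 1 < 2 < 3 < 4 < 5 < 6 < 7. The simplices of K, each written with vertices in increasing order, are:

  0-simplices (7): [1], [2], [3], [4], [5], [6], [7]
  1-simplices (9): [1,2], [1,3], [1,4], [1,5], [1,6], [1,7], [2,3], [4,5], [6,7]

giving chain groups C_0 ≅ Z^7, C_1 ≅ Z^9.

Boundary ∂_1: C_1 → C_0 is given by ∂[p,q] = [q] − [p].
As a 7×9 matrix over Z this has rank 6, with invariant factors (1,1,1,1,1,1).

From H_k ≅ ker(∂_k) / im(∂_{k+1}) we obtain:

  H_1: rank ker ∂_1 − rank ∂_2 = (9 − 6) − 0 = 3, and there is no ∂_2, so H_1 ≅ Z^3.

(K is a triangulation of a wedge of 3 circles.)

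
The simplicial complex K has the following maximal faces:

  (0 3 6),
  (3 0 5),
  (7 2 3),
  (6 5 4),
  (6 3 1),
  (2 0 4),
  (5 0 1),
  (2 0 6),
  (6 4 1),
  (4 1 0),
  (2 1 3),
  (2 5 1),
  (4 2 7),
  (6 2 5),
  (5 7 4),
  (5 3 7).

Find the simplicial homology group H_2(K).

Order the vertices as 0 < 1 < 2 < 3 < 4 < 5 < 6 < 7. Listing each simplex with vertices in this order, K has dimension 2 with simplices:

  0-simplices (8): [0], [1], [2], [3], [4], [5], [6], [7]
  1-simplices (24): (24 of them)
  2-simplices (16): [0,1,4], [0,1,5], [0,2,4], [0,2,6], [0,3,5], [0,3,6], [1,2,3], [1,2,5], [1,3,6], [1,4,6], [2,3,7], [2,4,7], [2,5,6], [3,5,7], [4,5,6], [4,5,7]

so the chain groups are C_0 ≅ Z^8, C_1 ≅ Z^24, C_2 ≅ Z^16.

The boundary map ∂_1: C_1 → C_0 sends each edge [p,q] (with p < q) to q − p. For instance
  ∂[1,3] = [3] − [1].
As a 8×24 matrix over Z this has rank 7, with invariant factors (1,1,1,1,1,1,1).

Boundary ∂_2: C_2 → C_1 maps a triangle to the signed sum of its edges. For instance
  ∂[3,5,7] = [5,7] − [3,7] + [3,5],
  ∂[2,3,7] = [3,7] − [2,7] + [2,3].
The resulting 24×16 matrix has rank 15, and its Smith normal form has invariant factors (1,1,1,1,1,1,1,1,1,1,1,1,1,1,1).

Reading off H_k = ker ∂_k / im ∂_{k+1}:

  H_2: rank ker ∂_2 − rank ∂_3 = (16 − 15) − 0 = 1, and there is no ∂_3, so H_2 = Z.

H_2 = Z.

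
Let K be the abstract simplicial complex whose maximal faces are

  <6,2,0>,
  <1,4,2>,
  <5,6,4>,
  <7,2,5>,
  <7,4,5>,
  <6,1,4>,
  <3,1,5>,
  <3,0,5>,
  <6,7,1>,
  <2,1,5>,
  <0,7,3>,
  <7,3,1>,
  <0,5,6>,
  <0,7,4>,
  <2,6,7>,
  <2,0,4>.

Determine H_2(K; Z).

H_2 = Z.

Take the total order 0 < 1 < 2 < 3 < 4 < 5 < 6 < 7 on the vertex set. Then K (dimension 2) consists of the simplices:

  0-simplices (8): [0], [1], [2], [3], [4], [5], [6], [7]
  1-simplices (24): (24 of them)
  2-simplices (16): [0,2,4], [0,2,6], [0,3,5], [0,3,7], [0,4,7], [0,5,6], [1,2,4], [1,2,5], [1,3,5], [1,3,7], [1,4,6], [1,6,7], [2,5,7], [2,6,7], [4,5,6], [4,5,7]

so the chain groups are C_0 ≅ Z^8, C_1 ≅ Z^24, C_2 ≅ Z^16.

∂_1: C_1 → C_0 maps an edge to its endpoints' difference, ∂[p,q] = q − p.
The resulting 8×24 matrix has rank 7, and its Smith normal form has invariant factors (1,1,1,1,1,1,1).

∂_2: C_2 → C_1 maps a triangle to the signed sum of its edges. For instance
  ∂[1,2,5] = [2,5] − [1,5] + [1,2],
  ∂[0,3,7] = [3,7] − [0,7] + [0,3].
As a 24×16 matrix over Z this has rank 15, with invariant factors (1,1,1,1,1,1,1,1,1,1,1,1,1,1,1).

From H_k ≅ ker(∂_k) / im(∂_{k+1}) we obtain:

  H_2: rank ker ∂_2 − rank ∂_3 = (16 − 15) − 0 = 1, and there is no ∂_3, so H_2 = Z.

(K is a triangulation of the torus T^2.)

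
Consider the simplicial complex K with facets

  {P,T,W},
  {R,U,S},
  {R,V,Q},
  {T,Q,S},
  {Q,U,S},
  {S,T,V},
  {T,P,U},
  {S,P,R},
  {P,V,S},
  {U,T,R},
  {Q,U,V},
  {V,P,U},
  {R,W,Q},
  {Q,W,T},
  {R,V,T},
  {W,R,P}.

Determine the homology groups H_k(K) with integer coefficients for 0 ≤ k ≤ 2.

H_0 = Z,  H_1 = Z^2,  H_2 = Z.

Take the total order P < Q < R < S < T < U < V < W on the vertex set. Then K (dimension 2) consists of the simplices:

  0-simplices (8): P, Q, R, S, T, U, V, W
  1-simplices (24): PR, PS, PT, PU, PV, PW, QR, QS, QT, QU, QV, QW, RS, RT, RU, RV, RW, ST, SU, SV, TU, TV, TW, UV
  2-simplices (16): PRS, PRW, PSV, PTU, PTW, PUV, QRV, QRW, QST, QSU, QTW, QUV, RSU, RTU, RTV, STV

giving chain groups C_0 ≅ Z^8, C_1 ≅ Z^24, C_2 ≅ Z^16.

Boundary ∂_1: C_1 → C_0 sends each edge [p,q] (with p < q) to q − p. For instance
  ∂PR = R − P.
This gives a 8×24 integer matrix of rank 7; reducing to Smith normal form yields diagonal entries (1,1,1,1,1,1,1).

Boundary ∂_2: C_2 → C_1 maps a triangle to the signed sum of its edges. For instance
  ∂RSU = SU − RU + RS,
  ∂QSU = SU − QU + QS.
The resulting 24×16 matrix has rank 15, and its Smith normal form has invariant factors (1,1,1,1,1,1,1,1,1,1,1,1,1,1,1).

Reading off H_k = ker ∂_k / im ∂_{k+1}:

  H_0: rank C_0 − rank ∂_1 = 8 − 7 = 1, and the invariant factors of ∂_1 are all 1, so H_0 = Z.
  H_1: rank ker ∂_1 − rank ∂_2 = (24 − 7) − 15 = 2, and the invariant factors of ∂_2 are all 1, so H_1 = Z^2.
  H_2: rank ker ∂_2 − rank ∂_3 = (16 − 15) − 0 = 1, and there is no ∂_3, so H_2 = Z.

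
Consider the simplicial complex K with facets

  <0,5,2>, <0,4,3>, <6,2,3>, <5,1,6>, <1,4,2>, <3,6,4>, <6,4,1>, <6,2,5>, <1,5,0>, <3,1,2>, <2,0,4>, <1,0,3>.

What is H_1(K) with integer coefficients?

H_1 ≅ Z/2Z.

Order the vertices as 0 < 1 < 2 < 3 < 4 < 5 < 6. Listing each simplex with vertices in this order, K has dimension 2 with simplices:

  0-simplices (7): [0], [1], [2], [3], [4], [5], [6]
  1-simplices (18): [0,1], [0,2], [0,3], [0,4], [0,5], [1,2], [1,3], [1,4], [1,5], [1,6], [2,3], [2,4], [2,5], [2,6], [3,4], [3,6], [4,6], [5,6]
  2-simplices (12): [0,1,3], [0,1,5], [0,2,4], [0,2,5], [0,3,4], [1,2,3], [1,2,4], [1,4,6], [1,5,6], [2,3,6], [2,5,6], [3,4,6]

giving chain groups C_0 ≅ Z^7, C_1 ≅ Z^18, C_2 ≅ Z^12.

The boundary map ∂_1: C_1 → C_0 maps an edge to its endpoints' difference, ∂[p,q] = q − p.
As a 7×18 matrix over Z this has rank 6, with invariant factors (1,1,1,1,1,1).

∂_2: C_2 → C_1 maps a triangle to the signed sum of its edges. For instance
  ∂[0,3,4] = [3,4] − [0,4] + [0,3],
  ∂[0,1,5] = [1,5] − [0,5] + [0,1].
The 18×12 boundary matrix has rank 12 and Smith normal form diag(1,1,1,1,1,1,1,1,1,1,1,2).

Computing H_k = (kernel of ∂_k) / (image of ∂_{k+1}):

  H_1: rank ker ∂_1 − rank ∂_2 = (18 − 6) − 12 = 0, and ∂_2 has invariant factor 2 > 1, so H_1 ≅ Z/2Z.

(K is a triangulation of the real projective plane RP^2.)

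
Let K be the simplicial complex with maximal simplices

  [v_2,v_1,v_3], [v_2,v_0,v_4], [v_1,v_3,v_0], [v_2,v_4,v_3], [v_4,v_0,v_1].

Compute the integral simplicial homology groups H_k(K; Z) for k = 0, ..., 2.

H_0 ≅ Z,  H_1 ≅ Z,  H_2 = 0.

Fix the vertex order v_0 < v_1 < v_2 < v_3 < v_4 and write every simplex with vertices in increasing order. Then dim K = 2 and the simplices of K are:

  0-simplices (5): [v_0], [v_1], [v_2], [v_3], [v_4]
  1-simplices (10): [v_0,v_1], [v_0,v_2], [v_0,v_3], [v_0,v_4], [v_1,v_2], [v_1,v_3], [v_1,v_4], [v_2,v_3], [v_2,v_4], [v_3,v_4]
  2-simplices (5): [v_0,v_1,v_3], [v_0,v_1,v_4], [v_0,v_2,v_4], [v_1,v_2,v_3], [v_2,v_3,v_4]

Hence C_0 ≅ Z^5, C_1 ≅ Z^10, C_2 ≅ Z^5.

∂_1: C_1 → C_0 sends each edge [p,q] (with p < q) to q − p.
As a 5×10 matrix over Z this has rank 4, with invariant factors (1,1,1,1).

Boundary ∂_2: C_2 → C_1 acts by ∂[p,q,r] = [q,r] − [p,r] + [p,q]. For instance
  ∂[v_0,v_2,v_4] = [v_2,v_4] − [v_0,v_4] + [v_0,v_2],
  ∂[v_1,v_2,v_3] = [v_2,v_3] − [v_1,v_3] + [v_1,v_2].
The 10×5 boundary matrix has rank 5 and Smith normal form diag(1,1,1,1,1).

Computing H_k = (kernel of ∂_k) / (image of ∂_{k+1}):

  H_0: rank C_0 − rank ∂_1 = 5 − 4 = 1, and the invariant factors of ∂_1 are all 1, so H_0 = Z.
  H_1: rank ker ∂_1 − rank ∂_2 = (10 − 4) − 5 = 1, and the invariant factors of ∂_2 are all 1, so H_1 = Z.
  H_2: rank ker ∂_2 − rank ∂_3 = (5 − 5) − 0 = 0, and there is no ∂_3, so H_2 = 0.

As a check, the Euler characteristic is 5 − 10 + 5 = 0, which agrees with 1 − 1 + 0 = 0.
(K is a triangulation of the Möbius band.)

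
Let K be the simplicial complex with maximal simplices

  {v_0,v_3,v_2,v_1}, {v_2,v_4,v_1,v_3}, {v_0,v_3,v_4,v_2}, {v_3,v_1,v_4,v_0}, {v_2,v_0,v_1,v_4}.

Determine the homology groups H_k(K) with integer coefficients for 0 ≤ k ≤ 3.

H_0 ≅ Z,  H_1 = 0,  H_2 = 0,  H_3 ≅ Z.

We work with the vertex ordering v_0 < v_1 < v_2 < v_3 < v_4. The simplices of K, each written with vertices in increasing order, are:

  0-simplices (5): [v_0], [v_1], [v_2], [v_3], [v_4]
  1-simplices (10): [v_0,v_1], [v_0,v_2], [v_0,v_3], [v_0,v_4], [v_1,v_2], [v_1,v_3], [v_1,v_4], [v_2,v_3], [v_2,v_4], [v_3,v_4]
  2-simplices (10): [v_0,v_1,v_2], [v_0,v_1,v_3], [v_0,v_1,v_4], [v_0,v_2,v_3], [v_0,v_2,v_4], [v_0,v_3,v_4], [v_1,v_2,v_3], [v_1,v_2,v_4], [v_1,v_3,v_4], [v_2,v_3,v_4]
  3-simplices (5): [v_0,v_1,v_2,v_3], [v_0,v_1,v_2,v_4], [v_0,v_1,v_3,v_4], [v_0,v_2,v_3,v_4], [v_1,v_2,v_3,v_4]

so the chain groups are C_0 ≅ Z^5, C_1 ≅ Z^10, C_2 ≅ Z^10, C_3 ≅ Z^5.

∂_1: C_1 → C_0 maps an edge to its endpoints' difference, ∂[p,q] = q − p.
This gives a 5×10 integer matrix of rank 4; reducing to Smith normal form yields diagonal entries (1,1,1,1).

∂_2: C_2 → C_1 maps a triangle to the signed sum of its edges. For instance
  ∂[v_0,v_3,v_4] = [v_3,v_4] − [v_0,v_4] + [v_0,v_3],
  ∂[v_0,v_1,v_3] = [v_1,v_3] − [v_0,v_3] + [v_0,v_1].
This gives a 10×10 integer matrix of rank 6; reducing to Smith normal form yields diagonal entries (1,1,1,1,1,1).

Boundary ∂_3: C_3 → C_2 sends each 3-simplex σ to the alternating sum Σ_i (−1)^i (σ with its i-th vertex removed). For instance
  ∂[v_0,v_2,v_3,v_4] = [v_2,v_3,v_4] − [v_0,v_3,v_4] + [v_0,v_2,v_4] − [v_0,v_2,v_3],
  ∂[v_1,v_2,v_3,v_4] = [v_2,v_3,v_4] − [v_1,v_3,v_4] + [v_1,v_2,v_4] − [v_1,v_2,v_3].
The resulting 10×5 matrix has rank 4, and its Smith normal form has invariant factors (1,1,1,1).

Now H_k = ker ∂_k / im ∂_{k+1}, so:

  H_0: rank C_0 − rank ∂_1 = 5 − 4 = 1, and the invariant factors of ∂_1 are all 1, so H_0 ≅ Z.
  H_1: rank ker ∂_1 − rank ∂_2 = (10 − 4) − 6 = 0, and the invariant factors of ∂_2 are all 1, so H_1 ≅ 0.
  H_2: rank ker ∂_2 − rank ∂_3 = (10 − 6) − 4 = 0, and the invariant factors of ∂_3 are all 1, so H_2 ≅ 0.
  H_3: rank ker ∂_3 − rank ∂_4 = (5 − 4) − 0 = 1, and there is no ∂_4, so H_3 ≅ Z.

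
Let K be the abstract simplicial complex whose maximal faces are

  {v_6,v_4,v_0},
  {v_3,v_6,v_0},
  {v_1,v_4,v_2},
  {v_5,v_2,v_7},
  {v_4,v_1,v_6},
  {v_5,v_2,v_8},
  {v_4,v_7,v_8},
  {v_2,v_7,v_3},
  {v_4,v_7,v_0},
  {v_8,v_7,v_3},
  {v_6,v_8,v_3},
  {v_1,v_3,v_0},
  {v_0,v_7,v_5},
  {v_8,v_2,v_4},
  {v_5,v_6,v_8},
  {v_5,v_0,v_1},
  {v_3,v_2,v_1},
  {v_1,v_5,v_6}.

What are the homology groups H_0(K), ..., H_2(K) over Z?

We work with the vertex ordering v_0 < v_1 < v_2 < v_3 < v_4 < v_5 < v_6 < v_7 < v_8. The simplices of K, each written with vertices in increasing order, are:

  0-simplices (9): [v_0], [v_1], [v_2], [v_3], [v_4], [v_5], [v_6], [v_7], [v_8]
  1-simplices (27): (27 of them)
  2-simplices (18): (18 of them)

giving chain groups C_0 ≅ Z^9, C_1 ≅ Z^27, C_2 ≅ Z^18.

Boundary ∂_1: C_1 → C_0 is given by ∂[p,q] = [q] − [p].
This gives a 9×27 integer matrix of rank 8; reducing to Smith normal form yields diagonal entries (1,1,1,1,1,1,1,1).

Boundary ∂_2: C_2 → C_1 sends each 2-simplex [p,q,r] to [q,r] − [p,r] + [p,q]. For instance
  ∂[v_1,v_2,v_4] = [v_2,v_4] − [v_1,v_4] + [v_1,v_2],
  ∂[v_0,v_4,v_7] = [v_4,v_7] − [v_0,v_7] + [v_0,v_4].
As a 27×18 matrix over Z this has rank 18, with invariant factors (1,1,1,1,1,1,1,1,1,1,1,1,1,1,1,1,1,2).

From H_k ≅ ker(∂_k) / im(∂_{k+1}) we obtain:

  H_0: rank C_0 − rank ∂_1 = 9 − 8 = 1, and the invariant factors of ∂_1 are all 1, so H_0 ≅ Z.
  H_1: rank ker ∂_1 − rank ∂_2 = (27 − 8) − 18 = 1, and ∂_2 has invariant factor 2 > 1, so H_1 ≅ Z × Z/2.
  H_2: rank ker ∂_2 − rank ∂_3 = (18 − 18) − 0 = 0, and there is no ∂_3, so H_2 ≅ 0.

H_0 = Z,  H_1 = Z × Z/2,  H_2 = 0.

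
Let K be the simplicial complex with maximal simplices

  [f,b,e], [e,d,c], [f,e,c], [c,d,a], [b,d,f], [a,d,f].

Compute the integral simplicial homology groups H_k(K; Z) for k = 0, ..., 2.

We work with the vertex ordering a < b < c < d < e < f. The simplices of K, each written with vertices in increasing order, are:

  0-simplices (6): a, b, c, d, e, f
  1-simplices (12): ac, ad, af, bd, be, bf, cd, ce, cf, de, df, ef
  2-simplices (6): acd, adf, bdf, bef, cde, cef

so the chain groups are C_0 ≅ Z^6, C_1 ≅ Z^12, C_2 ≅ Z^6.

Boundary ∂_1: C_1 → C_0 is given by ∂[p,q] = [q] − [p].
The 6×12 boundary matrix has rank 5 and Smith normal form diag(1,1,1,1,1).

∂_2: C_2 → C_1 sends each 2-simplex [p,q,r] to [q,r] − [p,r] + [p,q]. For instance
  ∂cde = de − ce + cd,
  ∂cef = ef − cf + ce.
As a 12×6 matrix over Z this has rank 6, with invariant factors (1,1,1,1,1,1).

Computing H_k = (kernel of ∂_k) / (image of ∂_{k+1}):

  H_0: rank C_0 − rank ∂_1 = 6 − 5 = 1, and the invariant factors of ∂_1 are all 1, so H_0 ≅ Z.
  H_1: rank ker ∂_1 − rank ∂_2 = (12 − 5) − 6 = 1, and the invariant factors of ∂_2 are all 1, so H_1 ≅ Z.
  H_2: rank ker ∂_2 − rank ∂_3 = (6 − 6) − 0 = 0, and there is no ∂_3, so H_2 ≅ 0.

As a check, the Euler characteristic is 6 − 12 + 6 = 0, which agrees with 1 − 1 + 0 = 0.

H_0 ≅ Z,  H_1 ≅ Z,  H_2 = 0.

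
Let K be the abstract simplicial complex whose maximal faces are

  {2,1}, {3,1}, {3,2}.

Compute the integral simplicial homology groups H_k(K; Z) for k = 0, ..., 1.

H_0 = Z,  H_1 = Z.

Take the total order 1 < 2 < 3 on the vertex set. Then K (dimension 1) consists of the simplices:

  0-simplices (3): [1], [2], [3]
  1-simplices (3): [1,2], [1,3], [2,3]

giving chain groups C_0 ≅ Z^3, C_1 ≅ Z^3.

Boundary ∂_1: C_1 → C_0 is given by ∂[p,q] = [q] − [p]. For instance
  ∂[1,3] = [3] − [1].
This gives a 3×3 integer matrix of rank 2; reducing to Smith normal form yields diagonal entries (1,1).

Reading off H_k = ker ∂_k / im ∂_{k+1}:

  H_0: rank C_0 − rank ∂_1 = 3 − 2 = 1, and the invariant factors of ∂_1 are all 1, so H_0 ≅ Z.
  H_1: rank ker ∂_1 − rank ∂_2 = (3 − 2) − 0 = 1, and there is no ∂_2, so H_1 ≅ Z.

As a check, the Euler characteristic is 3 − 3 = 0, which agrees with 1 − 1 = 0.
(K is a triangulation of the circle S^1.)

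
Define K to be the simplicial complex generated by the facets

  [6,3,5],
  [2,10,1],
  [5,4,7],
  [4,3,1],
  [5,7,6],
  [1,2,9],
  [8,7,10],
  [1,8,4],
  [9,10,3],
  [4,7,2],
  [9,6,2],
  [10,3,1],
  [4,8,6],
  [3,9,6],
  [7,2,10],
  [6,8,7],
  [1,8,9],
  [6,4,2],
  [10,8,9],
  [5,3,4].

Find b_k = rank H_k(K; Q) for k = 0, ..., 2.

Fix the vertex order 1 < 2 < 3 < 4 < 5 < 6 < 7 < 8 < 9 < 10 and write every simplex with vertices in increasing order. Then dim K = 2 and the simplices of K are:

  0-simplices (10): [1], [2], [3], [4], [5], [6], [7], [8], [9], [10]
  1-simplices (30): (30 of them)
  2-simplices (20): (20 of them)

Hence C_0 ≅ Z^10, C_1 ≅ Z^30, C_2 ≅ Z^20.

Boundary ∂_1: C_1 → C_0 maps an edge to its endpoints' difference, ∂[p,q] = q − p. For instance
  ∂[9,10] = [10] − [9].
As a 10×30 matrix over Z this has rank 9, with invariant factors (1,1,1,1,1,1,1,1,1).

∂_2: C_2 → C_1 sends each 2-simplex [p,q,r] to [q,r] − [p,r] + [p,q]. For instance
  ∂[2,7,10] = [7,10] − [2,10] + [2,7],
  ∂[4,5,7] = [5,7] − [4,7] + [4,5].
As a 30×20 matrix over Z this has rank 20, with invariant factors (1,1,1,1,1,1,1,1,1,1,1,1,1,1,1,1,1,1,1,2).

Reading off H_k = ker ∂_k / im ∂_{k+1}:

  H_0: rank C_0 − rank ∂_1 = 10 − 9 = 1, and the invariant factors of ∂_1 are all 1, so H_0 = Z.
  H_1: rank ker ∂_1 − rank ∂_2 = (30 − 9) − 20 = 1, and ∂_2 has invariant factor 2 > 1, so H_1 = Z ⊕ Z/2.
  H_2: rank ker ∂_2 − rank ∂_3 = (20 − 20) − 0 = 0, and there is no ∂_3, so H_2 = 0.

Hence the Betti numbers are b_0 = 1, b_1 = 1, b_2 = 0.

b_0 = 1, b_1 = 1, b_2 = 0.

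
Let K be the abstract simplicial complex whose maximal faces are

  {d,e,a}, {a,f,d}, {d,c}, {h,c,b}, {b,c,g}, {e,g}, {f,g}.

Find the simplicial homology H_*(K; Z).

H_0 ≅ Z,  H_1 ≅ Z^2,  H_2 = 0.

We work with the vertex ordering a < b < c < d < e < f < g < h. The simplices of K, each written with vertices in increasing order, are:

  0-simplices (8): a, b, c, d, e, f, g, h
  1-simplices (13): ad, ae, af, bc, bg, bh, cd, cg, ch, de, df, eg, fg
  2-simplices (4): ade, adf, bcg, bch

so the chain groups are C_0 ≅ Z^8, C_1 ≅ Z^13, C_2 ≅ Z^4.

∂_1: C_1 → C_0 maps an edge to its endpoints' difference, ∂[p,q] = q − p. For instance
  ∂ad = d − a.
The 8×13 boundary matrix has rank 7 and Smith normal form diag(1,1,1,1,1,1,1).

Boundary ∂_2: C_2 → C_1 sends each 2-simplex [p,q,r] to [q,r] − [p,r] + [p,q]. For instance
  ∂adf = df − af + ad,
  ∂bcg = cg − bg + bc.
The 13×4 boundary matrix has rank 4 and Smith normal form diag(1,1,1,1).

From H_k ≅ ker(∂_k) / im(∂_{k+1}) we obtain:

  H_0: rank C_0 − rank ∂_1 = 8 − 7 = 1, and the invariant factors of ∂_1 are all 1, so H_0 ≅ Z.
  H_1: rank ker ∂_1 − rank ∂_2 = (13 − 7) − 4 = 2, and the invariant factors of ∂_2 are all 1, so H_1 ≅ Z^2.
  H_2: rank ker ∂_2 − rank ∂_3 = (4 − 4) − 0 = 0, and there is no ∂_3, so H_2 ≅ 0.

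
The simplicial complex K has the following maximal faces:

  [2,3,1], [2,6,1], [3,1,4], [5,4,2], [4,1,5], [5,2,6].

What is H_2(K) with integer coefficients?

H_2 = 0.

We work with the vertex ordering 1 < 2 < 3 < 4 < 5 < 6. The simplices of K, each written with vertices in increasing order, are:

  0-simplices (6): [1], [2], [3], [4], [5], [6]
  1-simplices (12): [1,2], [1,3], [1,4], [1,5], [1,6], [2,3], [2,4], [2,5], [2,6], [3,4], [4,5], [5,6]
  2-simplices (6): [1,2,3], [1,2,6], [1,3,4], [1,4,5], [2,4,5], [2,5,6]

Hence C_0 ≅ Z^6, C_1 ≅ Z^12, C_2 ≅ Z^6.

The boundary map ∂_1: C_1 → C_0 is given by ∂[p,q] = [q] − [p]. For instance
  ∂[2,5] = [5] − [2].
The 6×12 boundary matrix has rank 5 and Smith normal form diag(1,1,1,1,1).

Boundary ∂_2: C_2 → C_1 sends each 2-simplex [p,q,r] to [q,r] − [p,r] + [p,q]. For instance
  ∂[1,3,4] = [3,4] − [1,4] + [1,3],
  ∂[2,4,5] = [4,5] − [2,5] + [2,4].
This gives a 12×6 integer matrix of rank 6; reducing to Smith normal form yields diagonal entries (1,1,1,1,1,1).

Computing H_k = (kernel of ∂_k) / (image of ∂_{k+1}):

  H_2: rank ker ∂_2 − rank ∂_3 = (6 − 6) − 0 = 0, and there is no ∂_3, so H_2 = 0.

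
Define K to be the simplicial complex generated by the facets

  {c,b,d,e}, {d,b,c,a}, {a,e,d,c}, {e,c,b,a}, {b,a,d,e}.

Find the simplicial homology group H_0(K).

Fix the vertex order a < b < c < d < e and write every simplex with vertices in increasing order. Then dim K = 3 and the simplices of K are:

  0-simplices (5): a, b, c, d, e
  1-simplices (10): ab, ac, ad, ae, bc, bd, be, cd, ce, de
  2-simplices (10): abc, abd, abe, acd, ace, ade, bcd, bce, bde, cde
  3-simplices (5): abcd, abce, abde, acde, bcde

giving chain groups C_0 ≅ Z^5, C_1 ≅ Z^10, C_2 ≅ Z^10, C_3 ≅ Z^5.

Boundary ∂_1: C_1 → C_0 maps an edge to its endpoints' difference, ∂[p,q] = q − p.
The 5×10 boundary matrix has rank 4 and Smith normal form diag(1,1,1,1).

The boundary map ∂_2: C_2 → C_1 maps a triangle to the signed sum of its edges. For instance
  ∂ace = ce − ae + ac,
  ∂ade = de − ae + ad.
As a 10×10 matrix over Z this has rank 6, with invariant factors (1,1,1,1,1,1).

Boundary ∂_3: C_3 → C_2 sends each 3-simplex σ to the alternating sum Σ_i (−1)^i (σ with its i-th vertex removed). For instance
  ∂acde = cde − ade + ace − acd,
  ∂bcde = cde − bde + bce − bcd.
The 10×5 boundary matrix has rank 4 and Smith normal form diag(1,1,1,1).

From H_k ≅ ker(∂_k) / im(∂_{k+1}) we obtain:

  H_0: rank C_0 − rank ∂_1 = 5 − 4 = 1, and the invariant factors of ∂_1 are all 1, so H_0 = Z.

(K is a triangulation of the 3-sphere S^3.)

H_0 ≅ Z.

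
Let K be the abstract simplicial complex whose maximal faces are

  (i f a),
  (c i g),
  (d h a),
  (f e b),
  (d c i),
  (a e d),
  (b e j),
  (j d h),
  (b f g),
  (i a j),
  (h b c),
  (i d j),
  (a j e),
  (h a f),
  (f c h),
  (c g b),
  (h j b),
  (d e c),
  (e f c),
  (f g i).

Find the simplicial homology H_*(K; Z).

H_0 = Z,  H_1 = Z × Z/2,  H_2 = 0.

Fix the vertex order a < b < c < d < e < f < g < h < i < j and write every simplex with vertices in increasing order. Then dim K = 2 and the simplices of K are:

  0-simplices (10): a, b, c, d, e, f, g, h, i, j
  1-simplices (30): ad, ae, af, ah, ai, aj, bc, be, bf, bg, bh, bj, cd, ce, cf, cg, ch, ci, de, dh, di, dj, ef, ej, fg, fh, fi, gi, hj, ij
  2-simplices (20): ade, adh, aej, afh, afi, aij, bcg, bch, bef, bej, bfg, bhj, cde, cdi, cef, cfh, cgi, dhj, dij, fgi

giving chain groups C_0 ≅ Z^10, C_1 ≅ Z^30, C_2 ≅ Z^20.

∂_1: C_1 → C_0 sends each edge [p,q] (with p < q) to q − p. For instance
  ∂ai = i − a.
The resulting 10×30 matrix has rank 9, and its Smith normal form has invariant factors (1,1,1,1,1,1,1,1,1).

Boundary ∂_2: C_2 → C_1 maps a triangle to the signed sum of its edges. For instance
  ∂cde = de − ce + cd,
  ∂bcg = cg − bg + bc.
The resulting 30×20 matrix has rank 20, and its Smith normal form has invariant factors (1,1,1,1,1,1,1,1,1,1,1,1,1,1,1,1,1,1,1,2).

From H_k ≅ ker(∂_k) / im(∂_{k+1}) we obtain:

  H_0: rank C_0 − rank ∂_1 = 10 − 9 = 1, and the invariant factors of ∂_1 are all 1, so H_0 = Z.
  H_1: rank ker ∂_1 − rank ∂_2 = (30 − 9) − 20 = 1, and ∂_2 has invariant factor 2 > 1, so H_1 = Z × Z/2.
  H_2: rank ker ∂_2 − rank ∂_3 = (20 − 20) − 0 = 0, and there is no ∂_3, so H_2 = 0.

(K is a triangulation of the Klein bottle.)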